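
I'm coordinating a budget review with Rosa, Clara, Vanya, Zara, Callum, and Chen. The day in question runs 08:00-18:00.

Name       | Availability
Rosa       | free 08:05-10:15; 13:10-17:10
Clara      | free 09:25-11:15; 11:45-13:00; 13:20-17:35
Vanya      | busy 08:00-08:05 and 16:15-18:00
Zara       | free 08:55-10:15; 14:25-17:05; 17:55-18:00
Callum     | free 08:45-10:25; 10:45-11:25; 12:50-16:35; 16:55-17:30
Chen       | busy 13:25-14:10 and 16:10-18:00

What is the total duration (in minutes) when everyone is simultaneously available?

155

Rosa free: 08:05-10:15, 13:10-17:10.
Clara free: 09:25-11:15, 11:45-13:00, 13:20-17:35.
Vanya free: 08:05-16:15 (invert busy blocks within the working day).
Zara free: 08:55-10:15, 14:25-17:05, 17:55-18:00.
Callum free: 08:45-10:25, 10:45-11:25, 12:50-16:35, 16:55-17:30.
Chen free: 08:00-13:25, 14:10-16:10 (invert busy blocks within the working day).
Rosa ∩ Clara: 09:25-10:15, 13:20-17:10.
Rosa ∩ Clara ∩ Vanya: 09:25-10:15, 13:20-16:15.
Rosa ∩ Clara ∩ Vanya ∩ Zara: 09:25-10:15, 14:25-16:15.
Rosa ∩ Clara ∩ Vanya ∩ Zara ∩ Callum: 09:25-10:15, 14:25-16:15.
Rosa ∩ Clara ∩ Vanya ∩ Zara ∩ Callum ∩ Chen: 09:25-10:15, 14:25-16:10.
Summing the common windows: 50 + 105 = 155 minutes.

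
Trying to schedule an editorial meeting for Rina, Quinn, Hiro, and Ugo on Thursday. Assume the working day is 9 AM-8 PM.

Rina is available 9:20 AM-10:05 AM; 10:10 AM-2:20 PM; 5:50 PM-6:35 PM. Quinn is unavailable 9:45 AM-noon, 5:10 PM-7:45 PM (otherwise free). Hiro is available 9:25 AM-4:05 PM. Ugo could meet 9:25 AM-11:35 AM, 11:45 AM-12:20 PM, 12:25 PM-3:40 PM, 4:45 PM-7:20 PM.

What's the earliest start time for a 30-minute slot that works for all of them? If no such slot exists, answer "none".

Rina free: 09:20-10:05, 10:10-14:20, 17:50-18:35.
Quinn free: 09:00-09:45, 12:00-17:10, 19:45-20:00 (invert busy blocks within the working day).
Hiro free: 09:25-16:05.
Ugo free: 09:25-11:35, 11:45-12:20, 12:25-15:40, 16:45-19:20.
Rina ∩ Quinn: 09:20-09:45, 12:00-14:20.
Rina ∩ Quinn ∩ Hiro: 09:25-09:45, 12:00-14:20.
Rina ∩ Quinn ∩ Hiro ∩ Ugo: 09:25-09:45, 12:00-12:20, 12:25-14:20.
The first common window of at least 30 minutes is 12:25-14:20, so the earliest start is 12:25.

12:25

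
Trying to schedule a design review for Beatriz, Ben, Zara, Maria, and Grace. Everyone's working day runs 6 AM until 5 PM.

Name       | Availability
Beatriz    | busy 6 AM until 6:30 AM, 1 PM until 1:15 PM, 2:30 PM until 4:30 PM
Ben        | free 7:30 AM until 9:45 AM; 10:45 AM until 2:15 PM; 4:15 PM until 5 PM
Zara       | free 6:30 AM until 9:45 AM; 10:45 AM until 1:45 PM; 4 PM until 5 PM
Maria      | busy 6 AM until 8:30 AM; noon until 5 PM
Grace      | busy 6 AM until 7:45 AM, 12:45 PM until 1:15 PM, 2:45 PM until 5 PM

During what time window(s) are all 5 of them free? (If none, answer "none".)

08:30-09:45, 10:45-12:00

Beatriz free: 06:30-13:00, 13:15-14:30, 16:30-17:00 (invert busy blocks within the working day).
Ben free: 07:30-09:45, 10:45-14:15, 16:15-17:00.
Zara free: 06:30-09:45, 10:45-13:45, 16:00-17:00.
Maria free: 08:30-12:00 (invert busy blocks within the working day).
Grace free: 07:45-12:45, 13:15-14:45 (invert busy blocks within the working day).
Beatriz ∩ Ben: 07:30-09:45, 10:45-13:00, 13:15-14:15, 16:30-17:00.
Beatriz ∩ Ben ∩ Zara: 07:30-09:45, 10:45-13:00, 13:15-13:45, 16:30-17:00.
Beatriz ∩ Ben ∩ Zara ∩ Maria: 08:30-09:45, 10:45-12:00.
Beatriz ∩ Ben ∩ Zara ∩ Maria ∩ Grace: 08:30-09:45, 10:45-12:00.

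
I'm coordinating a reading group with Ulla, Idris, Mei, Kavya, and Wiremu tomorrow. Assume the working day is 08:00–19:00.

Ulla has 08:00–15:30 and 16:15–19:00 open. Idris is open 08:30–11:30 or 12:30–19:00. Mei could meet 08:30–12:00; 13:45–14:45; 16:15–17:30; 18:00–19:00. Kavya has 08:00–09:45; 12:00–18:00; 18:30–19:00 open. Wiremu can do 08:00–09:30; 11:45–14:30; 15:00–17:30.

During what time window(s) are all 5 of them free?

08:30-09:30, 13:45-14:30, 16:15-17:30

Ulla ∩ Idris: 08:30-11:30, 12:30-15:30, 16:15-19:00.
Ulla ∩ Idris ∩ Mei: 08:30-11:30, 13:45-14:45, 16:15-17:30, 18:00-19:00.
Ulla ∩ Idris ∩ Mei ∩ Kavya: 08:30-09:45, 13:45-14:45, 16:15-17:30, 18:30-19:00.
Ulla ∩ Idris ∩ Mei ∩ Kavya ∩ Wiremu: 08:30-09:30, 13:45-14:30, 16:15-17:30.
Those are the intersection windows.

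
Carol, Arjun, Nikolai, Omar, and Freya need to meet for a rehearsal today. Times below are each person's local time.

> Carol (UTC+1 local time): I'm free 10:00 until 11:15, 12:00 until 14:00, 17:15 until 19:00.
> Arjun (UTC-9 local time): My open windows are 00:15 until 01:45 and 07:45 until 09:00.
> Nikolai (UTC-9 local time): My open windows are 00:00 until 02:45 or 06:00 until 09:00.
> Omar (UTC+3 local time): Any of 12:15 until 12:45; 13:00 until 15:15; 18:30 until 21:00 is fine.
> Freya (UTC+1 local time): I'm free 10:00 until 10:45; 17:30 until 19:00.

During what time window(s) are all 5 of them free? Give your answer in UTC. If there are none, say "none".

09:15-09:45, 16:45-18:00

Carol in UTC: 09:00-10:15, 11:00-13:00, 16:15-18:00 (subtract 1h to convert from UTC+1).
Arjun in UTC: 09:15-10:45, 16:45-18:00 (add 9h to convert from UTC-9).
Nikolai in UTC: 09:00-11:45, 15:00-18:00 (add 9h to convert from UTC-9).
Omar in UTC: 09:15-09:45, 10:00-12:15, 15:30-18:00 (subtract 3h to convert from UTC+3).
Freya in UTC: 09:00-09:45, 16:30-18:00 (subtract 1h to convert from UTC+1).
Carol ∩ Arjun: 09:15-10:15, 16:45-18:00.
Carol ∩ Arjun ∩ Nikolai: 09:15-10:15, 16:45-18:00.
Carol ∩ Arjun ∩ Nikolai ∩ Omar: 09:15-09:45, 10:00-10:15, 16:45-18:00.
Carol ∩ Arjun ∩ Nikolai ∩ Omar ∩ Freya: 09:15-09:45, 16:45-18:00.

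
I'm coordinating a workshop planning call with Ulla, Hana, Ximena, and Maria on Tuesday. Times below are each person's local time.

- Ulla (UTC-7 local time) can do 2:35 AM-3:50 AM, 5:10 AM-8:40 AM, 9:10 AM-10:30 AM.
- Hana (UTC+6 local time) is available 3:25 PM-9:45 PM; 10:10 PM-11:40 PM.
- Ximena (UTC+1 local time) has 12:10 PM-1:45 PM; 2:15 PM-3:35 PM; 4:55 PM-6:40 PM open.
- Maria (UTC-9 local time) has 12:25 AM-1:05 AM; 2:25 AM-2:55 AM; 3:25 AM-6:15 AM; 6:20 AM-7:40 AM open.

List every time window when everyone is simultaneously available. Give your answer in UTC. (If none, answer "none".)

12:25-12:45, 13:15-14:35, 16:10-16:40

Ulla in UTC: 09:35-10:50, 12:10-15:40, 16:10-17:30 (add 7h to convert from UTC-7).
Hana in UTC: 09:25-15:45, 16:10-17:40 (subtract 6h to convert from UTC+6).
Ximena in UTC: 11:10-12:45, 13:15-14:35, 15:55-17:40 (subtract 1h to convert from UTC+1).
Maria in UTC: 09:25-10:05, 11:25-11:55, 12:25-15:15, 15:20-16:40 (add 9h to convert from UTC-9).
Ulla ∩ Hana: 09:35-10:50, 12:10-15:40, 16:10-17:30.
Ulla ∩ Hana ∩ Ximena: 12:10-12:45, 13:15-14:35, 16:10-17:30.
Ulla ∩ Hana ∩ Ximena ∩ Maria: 12:25-12:45, 13:15-14:35, 16:10-16:40.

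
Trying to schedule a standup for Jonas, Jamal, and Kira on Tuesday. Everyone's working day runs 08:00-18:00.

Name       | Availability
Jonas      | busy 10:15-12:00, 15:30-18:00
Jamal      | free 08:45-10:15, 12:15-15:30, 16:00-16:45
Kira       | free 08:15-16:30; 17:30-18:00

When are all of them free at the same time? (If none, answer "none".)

Jonas free: 08:00-10:15, 12:00-15:30 (invert busy blocks within the working day).
Jamal free: 08:45-10:15, 12:15-15:30, 16:00-16:45.
Kira free: 08:15-16:30, 17:30-18:00.
Jonas ∩ Jamal: 08:45-10:15, 12:15-15:30.
Jonas ∩ Jamal ∩ Kira: 08:45-10:15, 12:15-15:30.

08:45-10:15, 12:15-15:30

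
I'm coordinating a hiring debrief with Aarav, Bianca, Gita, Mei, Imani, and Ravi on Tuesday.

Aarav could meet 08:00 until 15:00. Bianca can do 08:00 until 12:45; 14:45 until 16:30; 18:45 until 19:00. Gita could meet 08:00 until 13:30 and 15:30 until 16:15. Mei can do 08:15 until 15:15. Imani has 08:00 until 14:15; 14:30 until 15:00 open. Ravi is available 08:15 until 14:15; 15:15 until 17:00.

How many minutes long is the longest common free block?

Aarav ∩ Bianca: 08:00-12:45, 14:45-15:00.
Aarav ∩ Bianca ∩ Gita: 08:00-12:45.
Aarav ∩ Bianca ∩ Gita ∩ Mei: 08:15-12:45.
Aarav ∩ Bianca ∩ Gita ∩ Mei ∩ Imani: 08:15-12:45.
Aarav ∩ Bianca ∩ Gita ∩ Mei ∩ Imani ∩ Ravi: 08:15-12:45.
The longest is 08:15-12:45 at 270 minutes.

270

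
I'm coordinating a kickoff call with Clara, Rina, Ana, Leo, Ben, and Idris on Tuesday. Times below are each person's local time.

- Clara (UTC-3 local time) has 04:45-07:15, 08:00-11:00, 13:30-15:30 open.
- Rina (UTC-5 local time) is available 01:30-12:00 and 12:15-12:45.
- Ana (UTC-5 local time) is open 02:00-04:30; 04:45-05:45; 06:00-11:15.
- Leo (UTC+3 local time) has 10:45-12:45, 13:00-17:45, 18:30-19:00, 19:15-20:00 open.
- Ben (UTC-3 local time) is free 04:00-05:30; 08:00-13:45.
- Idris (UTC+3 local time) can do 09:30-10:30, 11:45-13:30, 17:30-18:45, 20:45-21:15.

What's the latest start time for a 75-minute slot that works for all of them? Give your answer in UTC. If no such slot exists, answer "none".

none

Clara in UTC: 07:45-10:15, 11:00-14:00, 16:30-18:30 (add 3h to convert from UTC-3).
Rina in UTC: 06:30-17:00, 17:15-17:45 (add 5h to convert from UTC-5).
Ana in UTC: 07:00-09:30, 09:45-10:45, 11:00-16:15 (add 5h to convert from UTC-5).
Leo in UTC: 07:45-09:45, 10:00-14:45, 15:30-16:00, 16:15-17:00 (subtract 3h to convert from UTC+3).
Ben in UTC: 07:00-08:30, 11:00-16:45 (add 3h to convert from UTC-3).
Idris in UTC: 06:30-07:30, 08:45-10:30, 14:30-15:45, 17:45-18:15 (subtract 3h to convert from UTC+3).
Clara ∩ Rina: 07:45-10:15, 11:00-14:00, 16:30-17:00, 17:15-17:45.
Clara ∩ Rina ∩ Ana: 07:45-09:30, 09:45-10:15, 11:00-14:00.
Clara ∩ Rina ∩ Ana ∩ Leo: 07:45-09:30, 10:00-10:15, 11:00-14:00.
Clara ∩ Rina ∩ Ana ∩ Leo ∩ Ben: 07:45-08:30, 11:00-14:00.
Clara ∩ Rina ∩ Ana ∩ Leo ∩ Ben ∩ Idris: ∅.
There is no time when everyone is free.
No common window is at least 75 minutes long.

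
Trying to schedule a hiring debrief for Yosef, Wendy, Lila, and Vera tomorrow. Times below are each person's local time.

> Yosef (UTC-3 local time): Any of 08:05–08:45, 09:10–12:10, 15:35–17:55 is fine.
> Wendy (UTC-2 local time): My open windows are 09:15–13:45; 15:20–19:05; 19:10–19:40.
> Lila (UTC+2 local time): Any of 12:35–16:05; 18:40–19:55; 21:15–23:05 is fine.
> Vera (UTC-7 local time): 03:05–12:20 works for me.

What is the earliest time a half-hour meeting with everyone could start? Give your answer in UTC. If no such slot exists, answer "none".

11:15

Yosef in UTC: 11:05-11:45, 12:10-15:10, 18:35-20:55 (add 3h to convert from UTC-3).
Wendy in UTC: 11:15-15:45, 17:20-21:05, 21:10-21:40 (add 2h to convert from UTC-2).
Lila in UTC: 10:35-14:05, 16:40-17:55, 19:15-21:05 (subtract 2h to convert from UTC+2).
Vera in UTC: 10:05-19:20 (add 7h to convert from UTC-7).
Yosef ∩ Wendy: 11:15-11:45, 12:10-15:10, 18:35-20:55.
Yosef ∩ Wendy ∩ Lila: 11:15-11:45, 12:10-14:05, 19:15-20:55.
Yosef ∩ Wendy ∩ Lila ∩ Vera: 11:15-11:45, 12:10-14:05, 19:15-19:20.
So the common availability across everyone is 11:15-11:45, 12:10-14:05, 19:15-19:20.
The first common window of at least 30 minutes is 11:15-11:45, so the earliest start is 11:15.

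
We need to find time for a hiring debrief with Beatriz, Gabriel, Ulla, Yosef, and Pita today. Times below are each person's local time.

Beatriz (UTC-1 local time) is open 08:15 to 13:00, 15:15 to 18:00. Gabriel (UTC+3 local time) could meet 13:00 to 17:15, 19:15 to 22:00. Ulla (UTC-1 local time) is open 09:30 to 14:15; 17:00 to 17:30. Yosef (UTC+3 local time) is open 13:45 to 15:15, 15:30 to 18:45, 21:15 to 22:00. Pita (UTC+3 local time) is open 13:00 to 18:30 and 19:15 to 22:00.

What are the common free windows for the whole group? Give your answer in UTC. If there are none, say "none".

10:45-12:15, 12:30-14:00, 18:15-18:30

Beatriz in UTC: 09:15-14:00, 16:15-19:00 (add 1h to convert from UTC-1).
Gabriel in UTC: 10:00-14:15, 16:15-19:00 (subtract 3h to convert from UTC+3).
Ulla in UTC: 10:30-15:15, 18:00-18:30 (add 1h to convert from UTC-1).
Yosef in UTC: 10:45-12:15, 12:30-15:45, 18:15-19:00 (subtract 3h to convert from UTC+3).
Pita in UTC: 10:00-15:30, 16:15-19:00 (subtract 3h to convert from UTC+3).
Beatriz ∩ Gabriel: 10:00-14:00, 16:15-19:00.
Beatriz ∩ Gabriel ∩ Ulla: 10:30-14:00, 18:00-18:30.
Beatriz ∩ Gabriel ∩ Ulla ∩ Yosef: 10:45-12:15, 12:30-14:00, 18:15-18:30.
Beatriz ∩ Gabriel ∩ Ulla ∩ Yosef ∩ Pita: 10:45-12:15, 12:30-14:00, 18:15-18:30.
Those are the intersection windows.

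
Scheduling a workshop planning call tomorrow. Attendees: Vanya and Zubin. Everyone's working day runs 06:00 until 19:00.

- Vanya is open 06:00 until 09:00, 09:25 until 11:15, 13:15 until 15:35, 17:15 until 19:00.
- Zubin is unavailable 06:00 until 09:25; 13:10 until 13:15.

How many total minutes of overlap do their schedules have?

Vanya free: 06:00-09:00, 09:25-11:15, 13:15-15:35, 17:15-19:00.
Zubin free: 09:25-13:10, 13:15-19:00 (invert busy blocks within the working day).
Vanya ∩ Zubin: 09:25-11:15, 13:15-15:35, 17:15-19:00.
Summing the common windows: 110 + 140 + 105 = 355 minutes.

355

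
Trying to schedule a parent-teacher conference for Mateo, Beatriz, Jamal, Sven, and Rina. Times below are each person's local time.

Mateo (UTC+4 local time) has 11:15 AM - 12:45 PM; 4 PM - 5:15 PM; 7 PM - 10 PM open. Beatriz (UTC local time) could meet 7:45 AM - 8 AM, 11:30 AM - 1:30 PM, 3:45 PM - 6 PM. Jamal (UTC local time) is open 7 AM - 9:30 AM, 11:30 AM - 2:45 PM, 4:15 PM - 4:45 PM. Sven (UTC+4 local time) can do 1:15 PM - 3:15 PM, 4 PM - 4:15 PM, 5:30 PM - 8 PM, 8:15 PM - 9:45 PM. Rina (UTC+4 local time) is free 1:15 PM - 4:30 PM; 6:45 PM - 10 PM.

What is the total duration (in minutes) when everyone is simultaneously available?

Mateo in UTC: 07:15-08:45, 12:00-13:15, 15:00-18:00 (subtract 4h to convert from UTC+4).
Beatriz in UTC: 07:45-08:00, 11:30-13:30, 15:45-18:00.
Jamal in UTC: 07:00-09:30, 11:30-14:45, 16:15-16:45.
Sven in UTC: 09:15-11:15, 12:00-12:15, 13:30-16:00, 16:15-17:45 (subtract 4h to convert from UTC+4).
Rina in UTC: 09:15-12:30, 14:45-18:00 (subtract 4h to convert from UTC+4).
Mateo ∩ Beatriz: 07:45-08:00, 12:00-13:15, 15:45-18:00.
Mateo ∩ Beatriz ∩ Jamal: 07:45-08:00, 12:00-13:15, 16:15-16:45.
Mateo ∩ Beatriz ∩ Jamal ∩ Sven: 12:00-12:15, 16:15-16:45.
Mateo ∩ Beatriz ∩ Jamal ∩ Sven ∩ Rina: 12:00-12:15, 16:15-16:45.
Summing the common windows: 15 + 30 = 45 minutes.

45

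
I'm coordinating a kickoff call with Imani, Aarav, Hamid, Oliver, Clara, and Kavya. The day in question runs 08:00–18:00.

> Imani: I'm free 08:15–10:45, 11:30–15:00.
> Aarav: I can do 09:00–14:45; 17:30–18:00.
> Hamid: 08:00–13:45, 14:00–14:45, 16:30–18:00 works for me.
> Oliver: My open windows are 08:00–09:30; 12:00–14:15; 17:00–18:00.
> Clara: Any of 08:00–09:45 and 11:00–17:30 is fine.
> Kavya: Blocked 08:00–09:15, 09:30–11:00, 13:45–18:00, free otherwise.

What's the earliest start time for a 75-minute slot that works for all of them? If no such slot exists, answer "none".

12:00

Imani free: 08:15-10:45, 11:30-15:00.
Aarav free: 09:00-14:45, 17:30-18:00.
Hamid free: 08:00-13:45, 14:00-14:45, 16:30-18:00.
Oliver free: 08:00-09:30, 12:00-14:15, 17:00-18:00.
Clara free: 08:00-09:45, 11:00-17:30.
Kavya free: 09:15-09:30, 11:00-13:45 (invert busy blocks within the working day).
Imani ∩ Aarav: 09:00-10:45, 11:30-14:45.
Imani ∩ Aarav ∩ Hamid: 09:00-10:45, 11:30-13:45, 14:00-14:45.
Imani ∩ Aarav ∩ Hamid ∩ Oliver: 09:00-09:30, 12:00-13:45, 14:00-14:15.
Imani ∩ Aarav ∩ Hamid ∩ Oliver ∩ Clara: 09:00-09:30, 12:00-13:45, 14:00-14:15.
Imani ∩ Aarav ∩ Hamid ∩ Oliver ∩ Clara ∩ Kavya: 09:15-09:30, 12:00-13:45.
The first common window of at least 75 minutes is 12:00-13:45, so the earliest start is 12:00.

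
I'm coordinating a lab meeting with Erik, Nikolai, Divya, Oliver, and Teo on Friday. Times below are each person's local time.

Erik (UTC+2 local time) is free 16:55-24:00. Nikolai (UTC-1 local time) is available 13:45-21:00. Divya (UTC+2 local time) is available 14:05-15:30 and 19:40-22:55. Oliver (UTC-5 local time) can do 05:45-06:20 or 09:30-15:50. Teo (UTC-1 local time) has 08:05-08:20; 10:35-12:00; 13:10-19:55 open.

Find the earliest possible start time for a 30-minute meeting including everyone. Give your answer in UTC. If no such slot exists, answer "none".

Erik in UTC: 14:55-22:00 (subtract 2h to convert from UTC+2).
Nikolai in UTC: 14:45-22:00 (add 1h to convert from UTC-1).
Divya in UTC: 12:05-13:30, 17:40-20:55 (subtract 2h to convert from UTC+2).
Oliver in UTC: 10:45-11:20, 14:30-20:50 (add 5h to convert from UTC-5).
Teo in UTC: 09:05-09:20, 11:35-13:00, 14:10-20:55 (add 1h to convert from UTC-1).
Erik ∩ Nikolai: 14:55-22:00.
Erik ∩ Nikolai ∩ Divya: 17:40-20:55.
Erik ∩ Nikolai ∩ Divya ∩ Oliver: 17:40-20:50.
Erik ∩ Nikolai ∩ Divya ∩ Oliver ∩ Teo: 17:40-20:50.
Those are the intersection windows.
The first common window of at least 30 minutes is 17:40-20:50, so the earliest start is 17:40.

17:40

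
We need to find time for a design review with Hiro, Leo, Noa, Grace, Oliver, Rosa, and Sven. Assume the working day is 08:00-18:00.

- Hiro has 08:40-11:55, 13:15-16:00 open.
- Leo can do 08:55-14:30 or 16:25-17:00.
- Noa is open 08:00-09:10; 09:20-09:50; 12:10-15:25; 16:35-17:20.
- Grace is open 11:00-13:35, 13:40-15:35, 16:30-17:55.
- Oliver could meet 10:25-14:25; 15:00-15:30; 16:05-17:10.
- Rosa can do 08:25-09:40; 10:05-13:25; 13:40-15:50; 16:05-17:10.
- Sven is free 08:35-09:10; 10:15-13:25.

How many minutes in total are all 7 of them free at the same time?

10

Hiro ∩ Leo: 08:55-11:55, 13:15-14:30.
Hiro ∩ Leo ∩ Noa: 08:55-09:10, 09:20-09:50, 13:15-14:30.
Hiro ∩ Leo ∩ Noa ∩ Grace: 13:15-13:35, 13:40-14:30.
Hiro ∩ Leo ∩ Noa ∩ Grace ∩ Oliver: 13:15-13:35, 13:40-14:25.
Hiro ∩ Leo ∩ Noa ∩ Grace ∩ Oliver ∩ Rosa: 13:15-13:25, 13:40-14:25.
Hiro ∩ Leo ∩ Noa ∩ Grace ∩ Oliver ∩ Rosa ∩ Sven: 13:15-13:25.
Those are the intersection windows.
That's a single block of 10 minutes.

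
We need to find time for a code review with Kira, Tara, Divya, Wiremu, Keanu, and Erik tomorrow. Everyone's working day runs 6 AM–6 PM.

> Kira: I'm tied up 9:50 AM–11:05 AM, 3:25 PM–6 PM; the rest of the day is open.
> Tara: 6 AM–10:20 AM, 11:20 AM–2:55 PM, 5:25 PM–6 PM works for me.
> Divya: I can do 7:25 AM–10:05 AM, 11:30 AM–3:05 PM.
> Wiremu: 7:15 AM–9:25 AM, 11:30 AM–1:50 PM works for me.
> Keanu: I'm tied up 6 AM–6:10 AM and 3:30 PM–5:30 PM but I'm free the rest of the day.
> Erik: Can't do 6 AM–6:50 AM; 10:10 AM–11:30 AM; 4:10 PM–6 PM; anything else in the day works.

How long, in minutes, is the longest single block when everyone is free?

Kira free: 06:00-09:50, 11:05-15:25 (invert busy blocks within the working day).
Tara free: 06:00-10:20, 11:20-14:55, 17:25-18:00.
Divya free: 07:25-10:05, 11:30-15:05.
Wiremu free: 07:15-09:25, 11:30-13:50.
Keanu free: 06:10-15:30, 17:30-18:00 (invert busy blocks within the working day).
Erik free: 06:50-10:10, 11:30-16:10 (invert busy blocks within the working day).
Kira ∩ Tara: 06:00-09:50, 11:20-14:55.
Kira ∩ Tara ∩ Divya: 07:25-09:50, 11:30-14:55.
Kira ∩ Tara ∩ Divya ∩ Wiremu: 07:25-09:25, 11:30-13:50.
Kira ∩ Tara ∩ Divya ∩ Wiremu ∩ Keanu: 07:25-09:25, 11:30-13:50.
Kira ∩ Tara ∩ Divya ∩ Wiremu ∩ Keanu ∩ Erik: 07:25-09:25, 11:30-13:50.
Those are the intersection windows.
The longest is 11:30-13:50 at 140 minutes.

140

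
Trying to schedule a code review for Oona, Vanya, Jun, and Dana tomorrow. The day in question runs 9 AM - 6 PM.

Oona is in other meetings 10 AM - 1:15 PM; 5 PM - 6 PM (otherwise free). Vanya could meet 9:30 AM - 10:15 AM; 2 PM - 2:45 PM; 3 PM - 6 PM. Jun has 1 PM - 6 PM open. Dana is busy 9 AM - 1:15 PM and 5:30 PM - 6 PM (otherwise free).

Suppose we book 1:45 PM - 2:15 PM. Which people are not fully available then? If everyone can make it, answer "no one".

Vanya

Oona free: 09:00-10:00, 13:15-17:00 (invert busy blocks within the working day).
Vanya free: 09:30-10:15, 14:00-14:45, 15:00-18:00.
Jun free: 13:00-18:00.
Dana free: 13:15-17:30 (invert busy blocks within the working day).
Oona: free for 13:45-14:15. Vanya: not fully free for 13:45-14:15. Jun: free for 13:45-14:15. Dana: free for 13:45-14:15.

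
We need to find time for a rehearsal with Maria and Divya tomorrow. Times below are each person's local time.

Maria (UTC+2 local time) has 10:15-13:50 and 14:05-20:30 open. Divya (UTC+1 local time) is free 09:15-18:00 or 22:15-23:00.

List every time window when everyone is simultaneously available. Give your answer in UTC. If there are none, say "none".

Maria in UTC: 08:15-11:50, 12:05-18:30 (subtract 2h to convert from UTC+2).
Divya in UTC: 08:15-17:00, 21:15-22:00 (subtract 1h to convert from UTC+1).
Maria ∩ Divya: 08:15-11:50, 12:05-17:00.

08:15-11:50, 12:05-17:00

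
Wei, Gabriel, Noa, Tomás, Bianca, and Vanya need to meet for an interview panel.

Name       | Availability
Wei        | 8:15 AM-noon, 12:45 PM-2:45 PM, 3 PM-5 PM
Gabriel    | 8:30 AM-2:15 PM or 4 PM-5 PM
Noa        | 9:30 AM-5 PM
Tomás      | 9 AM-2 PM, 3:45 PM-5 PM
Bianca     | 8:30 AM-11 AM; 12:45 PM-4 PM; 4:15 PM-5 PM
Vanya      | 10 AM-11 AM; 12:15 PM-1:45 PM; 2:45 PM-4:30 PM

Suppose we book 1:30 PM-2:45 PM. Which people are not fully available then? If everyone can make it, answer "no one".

Gabriel, Tomás, Vanya

Wei: free for 13:30-14:45. Gabriel: not fully free for 13:30-14:45. Noa: free for 13:30-14:45. Tomás: not fully free for 13:30-14:45. Bianca: free for 13:30-14:45. Vanya: not fully free for 13:30-14:45.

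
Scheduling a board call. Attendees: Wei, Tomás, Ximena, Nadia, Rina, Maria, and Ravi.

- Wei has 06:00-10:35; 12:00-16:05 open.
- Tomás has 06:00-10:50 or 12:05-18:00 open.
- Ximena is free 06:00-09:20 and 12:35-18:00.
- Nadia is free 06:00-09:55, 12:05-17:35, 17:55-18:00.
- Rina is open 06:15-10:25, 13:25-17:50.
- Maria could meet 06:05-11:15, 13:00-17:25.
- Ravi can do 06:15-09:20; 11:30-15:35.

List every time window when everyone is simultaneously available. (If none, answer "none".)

Wei ∩ Tomás: 06:00-10:35, 12:05-16:05.
Wei ∩ Tomás ∩ Ximena: 06:00-09:20, 12:35-16:05.
Wei ∩ Tomás ∩ Ximena ∩ Nadia: 06:00-09:20, 12:35-16:05.
Wei ∩ Tomás ∩ Ximena ∩ Nadia ∩ Rina: 06:15-09:20, 13:25-16:05.
Wei ∩ Tomás ∩ Ximena ∩ Nadia ∩ Rina ∩ Maria: 06:15-09:20, 13:25-16:05.
Wei ∩ Tomás ∩ Ximena ∩ Nadia ∩ Rina ∩ Maria ∩ Ravi: 06:15-09:20, 13:25-15:35.
So the common availability across everyone is 06:15-09:20, 13:25-15:35.

06:15-09:20, 13:25-15:35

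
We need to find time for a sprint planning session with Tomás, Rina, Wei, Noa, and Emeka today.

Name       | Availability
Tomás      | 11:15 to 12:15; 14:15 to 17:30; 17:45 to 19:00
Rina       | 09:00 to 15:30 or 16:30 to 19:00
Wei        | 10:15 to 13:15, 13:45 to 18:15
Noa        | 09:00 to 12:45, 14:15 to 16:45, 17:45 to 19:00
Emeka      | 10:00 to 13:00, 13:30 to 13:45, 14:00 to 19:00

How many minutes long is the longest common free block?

75

Tomás ∩ Rina: 11:15-12:15, 14:15-15:30, 16:30-17:30, 17:45-19:00.
Tomás ∩ Rina ∩ Wei: 11:15-12:15, 14:15-15:30, 16:30-17:30, 17:45-18:15.
Tomás ∩ Rina ∩ Wei ∩ Noa: 11:15-12:15, 14:15-15:30, 16:30-16:45, 17:45-18:15.
Tomás ∩ Rina ∩ Wei ∩ Noa ∩ Emeka: 11:15-12:15, 14:15-15:30, 16:30-16:45, 17:45-18:15.
The longest is 14:15-15:30 at 75 minutes.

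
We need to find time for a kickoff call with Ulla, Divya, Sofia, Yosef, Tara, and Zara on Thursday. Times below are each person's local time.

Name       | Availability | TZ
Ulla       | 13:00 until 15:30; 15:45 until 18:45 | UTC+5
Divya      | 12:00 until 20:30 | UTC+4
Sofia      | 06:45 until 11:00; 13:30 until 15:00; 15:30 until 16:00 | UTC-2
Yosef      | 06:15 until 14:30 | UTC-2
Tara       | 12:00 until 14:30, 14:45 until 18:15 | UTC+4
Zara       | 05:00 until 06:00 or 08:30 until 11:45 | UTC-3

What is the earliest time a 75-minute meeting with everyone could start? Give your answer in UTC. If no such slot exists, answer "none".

11:30

Ulla in UTC: 08:00-10:30, 10:45-13:45 (subtract 5h to convert from UTC+5).
Divya in UTC: 08:00-16:30 (subtract 4h to convert from UTC+4).
Sofia in UTC: 08:45-13:00, 15:30-17:00, 17:30-18:00 (add 2h to convert from UTC-2).
Yosef in UTC: 08:15-16:30 (add 2h to convert from UTC-2).
Tara in UTC: 08:00-10:30, 10:45-14:15 (subtract 4h to convert from UTC+4).
Zara in UTC: 08:00-09:00, 11:30-14:45 (add 3h to convert from UTC-3).
Ulla ∩ Divya: 08:00-10:30, 10:45-13:45.
Ulla ∩ Divya ∩ Sofia: 08:45-10:30, 10:45-13:00.
Ulla ∩ Divya ∩ Sofia ∩ Yosef: 08:45-10:30, 10:45-13:00.
Ulla ∩ Divya ∩ Sofia ∩ Yosef ∩ Tara: 08:45-10:30, 10:45-13:00.
Ulla ∩ Divya ∩ Sofia ∩ Yosef ∩ Tara ∩ Zara: 08:45-09:00, 11:30-13:00.
So the common availability across everyone is 08:45-09:00, 11:30-13:00.
The first common window of at least 75 minutes is 11:30-13:00, so the earliest start is 11:30.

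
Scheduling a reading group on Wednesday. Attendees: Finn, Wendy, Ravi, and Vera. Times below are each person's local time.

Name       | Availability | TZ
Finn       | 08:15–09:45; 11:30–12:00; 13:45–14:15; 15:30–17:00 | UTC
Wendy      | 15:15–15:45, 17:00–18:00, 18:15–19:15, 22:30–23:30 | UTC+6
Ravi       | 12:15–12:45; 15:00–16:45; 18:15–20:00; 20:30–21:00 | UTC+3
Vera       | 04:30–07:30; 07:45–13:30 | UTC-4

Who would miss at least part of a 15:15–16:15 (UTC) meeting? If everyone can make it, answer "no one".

Finn, Wendy

Finn in UTC: 08:15-09:45, 11:30-12:00, 13:45-14:15, 15:30-17:00.
Wendy in UTC: 09:15-09:45, 11:00-12:00, 12:15-13:15, 16:30-17:30 (subtract 6h to convert from UTC+6).
Ravi in UTC: 09:15-09:45, 12:00-13:45, 15:15-17:00, 17:30-18:00 (subtract 3h to convert from UTC+3).
Vera in UTC: 08:30-11:30, 11:45-17:30 (add 4h to convert from UTC-4).
Finn: not fully free for 15:15-16:15. Wendy: not fully free for 15:15-16:15. Ravi: free for 15:15-16:15. Vera: free for 15:15-16:15.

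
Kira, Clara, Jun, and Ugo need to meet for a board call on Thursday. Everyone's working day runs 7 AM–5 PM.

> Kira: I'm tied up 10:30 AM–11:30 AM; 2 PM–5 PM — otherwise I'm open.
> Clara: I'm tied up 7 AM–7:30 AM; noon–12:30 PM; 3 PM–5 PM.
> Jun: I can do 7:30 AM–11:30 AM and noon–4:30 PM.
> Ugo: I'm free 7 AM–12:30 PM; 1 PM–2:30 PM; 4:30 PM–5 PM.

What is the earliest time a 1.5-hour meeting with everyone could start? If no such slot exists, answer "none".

07:30

Kira free: 07:00-10:30, 11:30-14:00 (invert busy blocks within the working day).
Clara free: 07:30-12:00, 12:30-15:00 (invert busy blocks within the working day).
Jun free: 07:30-11:30, 12:00-16:30.
Ugo free: 07:00-12:30, 13:00-14:30, 16:30-17:00.
Kira ∩ Clara: 07:30-10:30, 11:30-12:00, 12:30-14:00.
Kira ∩ Clara ∩ Jun: 07:30-10:30, 12:30-14:00.
Kira ∩ Clara ∩ Jun ∩ Ugo: 07:30-10:30, 13:00-14:00.
The first common window of at least 90 minutes is 07:30-10:30, so the earliest start is 07:30.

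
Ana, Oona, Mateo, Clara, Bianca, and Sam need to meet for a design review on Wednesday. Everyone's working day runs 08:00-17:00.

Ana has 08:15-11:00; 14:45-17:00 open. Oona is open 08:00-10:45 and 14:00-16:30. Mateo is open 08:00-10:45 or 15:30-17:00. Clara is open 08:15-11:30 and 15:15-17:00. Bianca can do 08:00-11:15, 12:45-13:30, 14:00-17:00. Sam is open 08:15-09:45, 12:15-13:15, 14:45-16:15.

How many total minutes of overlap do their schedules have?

135

Ana ∩ Oona: 08:15-10:45, 14:45-16:30.
Ana ∩ Oona ∩ Mateo: 08:15-10:45, 15:30-16:30.
Ana ∩ Oona ∩ Mateo ∩ Clara: 08:15-10:45, 15:30-16:30.
Ana ∩ Oona ∩ Mateo ∩ Clara ∩ Bianca: 08:15-10:45, 15:30-16:30.
Ana ∩ Oona ∩ Mateo ∩ Clara ∩ Bianca ∩ Sam: 08:15-09:45, 15:30-16:15.
So the common availability across everyone is 08:15-09:45, 15:30-16:15.
Summing the common windows: 90 + 45 = 135 minutes.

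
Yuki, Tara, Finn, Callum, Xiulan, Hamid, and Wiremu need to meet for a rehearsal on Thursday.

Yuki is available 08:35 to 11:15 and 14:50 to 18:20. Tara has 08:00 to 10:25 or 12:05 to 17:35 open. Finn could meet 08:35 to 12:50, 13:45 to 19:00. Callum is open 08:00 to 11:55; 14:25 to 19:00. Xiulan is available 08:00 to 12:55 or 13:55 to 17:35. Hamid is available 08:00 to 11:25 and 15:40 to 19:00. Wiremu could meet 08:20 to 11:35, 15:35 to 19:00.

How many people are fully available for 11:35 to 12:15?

Finn and Xiulan can make the full 11:35-12:15 slot — that's 2.

2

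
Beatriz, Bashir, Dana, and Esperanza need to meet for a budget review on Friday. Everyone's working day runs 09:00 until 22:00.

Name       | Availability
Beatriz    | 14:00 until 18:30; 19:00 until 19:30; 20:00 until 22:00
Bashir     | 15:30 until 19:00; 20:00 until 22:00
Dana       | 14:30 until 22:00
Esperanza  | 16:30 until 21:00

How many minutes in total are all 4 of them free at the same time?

Beatriz ∩ Bashir: 15:30-18:30, 20:00-22:00.
Beatriz ∩ Bashir ∩ Dana: 15:30-18:30, 20:00-22:00.
Beatriz ∩ Bashir ∩ Dana ∩ Esperanza: 16:30-18:30, 20:00-21:00.
Summing the common windows: 120 + 60 = 180 minutes.

180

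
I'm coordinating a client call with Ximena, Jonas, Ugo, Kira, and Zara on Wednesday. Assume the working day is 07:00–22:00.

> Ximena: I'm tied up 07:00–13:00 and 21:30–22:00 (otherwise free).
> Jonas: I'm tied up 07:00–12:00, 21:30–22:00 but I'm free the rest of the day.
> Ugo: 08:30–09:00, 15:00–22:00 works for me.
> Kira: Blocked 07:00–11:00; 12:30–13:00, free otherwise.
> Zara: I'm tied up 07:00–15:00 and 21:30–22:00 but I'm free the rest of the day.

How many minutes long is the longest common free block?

Ximena free: 13:00-21:30 (invert busy blocks within the working day).
Jonas free: 12:00-21:30 (invert busy blocks within the working day).
Ugo free: 08:30-09:00, 15:00-22:00.
Kira free: 11:00-12:30, 13:00-22:00 (invert busy blocks within the working day).
Zara free: 15:00-21:30 (invert busy blocks within the working day).
Ximena ∩ Jonas: 13:00-21:30.
Ximena ∩ Jonas ∩ Ugo: 15:00-21:30.
Ximena ∩ Jonas ∩ Ugo ∩ Kira: 15:00-21:30.
Ximena ∩ Jonas ∩ Ugo ∩ Kira ∩ Zara: 15:00-21:30.
The longest is 15:00-21:30 at 390 minutes.

390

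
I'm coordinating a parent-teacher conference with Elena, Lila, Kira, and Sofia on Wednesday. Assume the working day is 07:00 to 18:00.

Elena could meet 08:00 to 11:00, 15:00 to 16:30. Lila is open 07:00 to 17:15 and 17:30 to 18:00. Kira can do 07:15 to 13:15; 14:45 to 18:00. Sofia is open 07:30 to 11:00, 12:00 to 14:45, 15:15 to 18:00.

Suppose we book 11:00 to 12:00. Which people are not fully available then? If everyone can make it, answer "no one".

Elena, Sofia

Elena: not fully free for 11:00-12:00. Lila: free for 11:00-12:00. Kira: free for 11:00-12:00. Sofia: not fully free for 11:00-12:00.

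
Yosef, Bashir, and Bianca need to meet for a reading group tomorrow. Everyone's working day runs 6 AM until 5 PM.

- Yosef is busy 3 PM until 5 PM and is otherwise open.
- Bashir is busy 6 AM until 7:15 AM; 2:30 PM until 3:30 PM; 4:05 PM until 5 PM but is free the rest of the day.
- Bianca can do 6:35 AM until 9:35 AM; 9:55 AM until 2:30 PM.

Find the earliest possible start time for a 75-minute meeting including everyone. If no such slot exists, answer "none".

07:15

Yosef free: 06:00-15:00 (invert busy blocks within the working day).
Bashir free: 07:15-14:30, 15:30-16:05 (invert busy blocks within the working day).
Bianca free: 06:35-09:35, 09:55-14:30.
Yosef ∩ Bashir: 07:15-14:30.
Yosef ∩ Bashir ∩ Bianca: 07:15-09:35, 09:55-14:30.
The first common window of at least 75 minutes is 07:15-09:35, so the earliest start is 07:15.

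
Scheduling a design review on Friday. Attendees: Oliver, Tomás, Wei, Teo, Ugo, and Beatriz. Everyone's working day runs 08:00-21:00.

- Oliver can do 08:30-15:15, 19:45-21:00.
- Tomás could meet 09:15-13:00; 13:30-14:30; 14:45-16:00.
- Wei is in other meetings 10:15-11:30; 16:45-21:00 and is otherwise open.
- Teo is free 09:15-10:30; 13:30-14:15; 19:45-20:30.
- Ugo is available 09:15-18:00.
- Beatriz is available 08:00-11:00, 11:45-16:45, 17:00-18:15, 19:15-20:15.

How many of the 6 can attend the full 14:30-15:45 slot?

3

Oliver free: 08:30-15:15, 19:45-21:00.
Tomás free: 09:15-13:00, 13:30-14:30, 14:45-16:00.
Wei free: 08:00-10:15, 11:30-16:45 (invert busy blocks within the working day).
Teo free: 09:15-10:30, 13:30-14:15, 19:45-20:30.
Ugo free: 09:15-18:00.
Beatriz free: 08:00-11:00, 11:45-16:45, 17:00-18:15, 19:15-20:15.
Wei, Ugo, and Beatriz can make the full 14:30-15:45 slot — that's 3.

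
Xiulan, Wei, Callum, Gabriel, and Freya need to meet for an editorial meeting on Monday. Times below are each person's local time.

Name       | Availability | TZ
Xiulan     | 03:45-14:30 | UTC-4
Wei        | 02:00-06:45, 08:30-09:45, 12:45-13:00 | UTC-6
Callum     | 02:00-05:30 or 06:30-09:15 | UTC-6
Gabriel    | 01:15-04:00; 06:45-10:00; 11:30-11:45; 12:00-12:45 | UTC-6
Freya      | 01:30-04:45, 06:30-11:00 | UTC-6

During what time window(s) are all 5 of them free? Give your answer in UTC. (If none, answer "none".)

08:00-10:00, 14:30-15:15

Xiulan in UTC: 07:45-18:30 (add 4h to convert from UTC-4).
Wei in UTC: 08:00-12:45, 14:30-15:45, 18:45-19:00 (add 6h to convert from UTC-6).
Callum in UTC: 08:00-11:30, 12:30-15:15 (add 6h to convert from UTC-6).
Gabriel in UTC: 07:15-10:00, 12:45-16:00, 17:30-17:45, 18:00-18:45 (add 6h to convert from UTC-6).
Freya in UTC: 07:30-10:45, 12:30-17:00 (add 6h to convert from UTC-6).
Xiulan ∩ Wei: 08:00-12:45, 14:30-15:45.
Xiulan ∩ Wei ∩ Callum: 08:00-11:30, 12:30-12:45, 14:30-15:15.
Xiulan ∩ Wei ∩ Callum ∩ Gabriel: 08:00-10:00, 14:30-15:15.
Xiulan ∩ Wei ∩ Callum ∩ Gabriel ∩ Freya: 08:00-10:00, 14:30-15:15.
So the common availability across everyone is 08:00-10:00, 14:30-15:15.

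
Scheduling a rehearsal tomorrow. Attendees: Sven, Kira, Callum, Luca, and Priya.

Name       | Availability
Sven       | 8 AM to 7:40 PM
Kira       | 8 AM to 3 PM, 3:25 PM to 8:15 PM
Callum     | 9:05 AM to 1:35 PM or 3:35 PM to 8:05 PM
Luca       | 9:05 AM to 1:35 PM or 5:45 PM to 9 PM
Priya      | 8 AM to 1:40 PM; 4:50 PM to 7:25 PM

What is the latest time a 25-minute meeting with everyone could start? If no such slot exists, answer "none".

Sven ∩ Kira: 08:00-15:00, 15:25-19:40.
Sven ∩ Kira ∩ Callum: 09:05-13:35, 15:35-19:40.
Sven ∩ Kira ∩ Callum ∩ Luca: 09:05-13:35, 17:45-19:40.
Sven ∩ Kira ∩ Callum ∩ Luca ∩ Priya: 09:05-13:35, 17:45-19:25.
The last common window of at least 25 minutes is 17:45-19:25; a 25-minute meeting can start as late as 19:00 and still end by 19:25.

19:00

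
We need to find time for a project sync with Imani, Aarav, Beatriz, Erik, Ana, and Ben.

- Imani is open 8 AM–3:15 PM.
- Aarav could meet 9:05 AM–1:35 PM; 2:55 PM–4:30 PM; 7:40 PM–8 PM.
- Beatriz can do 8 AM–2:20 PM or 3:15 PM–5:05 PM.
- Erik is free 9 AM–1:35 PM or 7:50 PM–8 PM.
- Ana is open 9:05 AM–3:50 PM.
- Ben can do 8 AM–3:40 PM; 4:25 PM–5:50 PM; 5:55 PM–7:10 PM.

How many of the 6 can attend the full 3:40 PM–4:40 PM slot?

Beatriz can make the full 15:40-16:40 slot — that's 1.

1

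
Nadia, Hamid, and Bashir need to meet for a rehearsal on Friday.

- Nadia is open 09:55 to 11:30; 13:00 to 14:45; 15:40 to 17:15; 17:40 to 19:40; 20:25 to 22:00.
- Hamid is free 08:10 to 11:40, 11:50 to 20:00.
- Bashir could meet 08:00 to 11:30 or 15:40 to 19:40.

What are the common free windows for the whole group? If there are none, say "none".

Nadia ∩ Hamid: 09:55-11:30, 13:00-14:45, 15:40-17:15, 17:40-19:40.
Nadia ∩ Hamid ∩ Bashir: 09:55-11:30, 15:40-17:15, 17:40-19:40.
Those are the intersection windows.

09:55-11:30, 15:40-17:15, 17:40-19:40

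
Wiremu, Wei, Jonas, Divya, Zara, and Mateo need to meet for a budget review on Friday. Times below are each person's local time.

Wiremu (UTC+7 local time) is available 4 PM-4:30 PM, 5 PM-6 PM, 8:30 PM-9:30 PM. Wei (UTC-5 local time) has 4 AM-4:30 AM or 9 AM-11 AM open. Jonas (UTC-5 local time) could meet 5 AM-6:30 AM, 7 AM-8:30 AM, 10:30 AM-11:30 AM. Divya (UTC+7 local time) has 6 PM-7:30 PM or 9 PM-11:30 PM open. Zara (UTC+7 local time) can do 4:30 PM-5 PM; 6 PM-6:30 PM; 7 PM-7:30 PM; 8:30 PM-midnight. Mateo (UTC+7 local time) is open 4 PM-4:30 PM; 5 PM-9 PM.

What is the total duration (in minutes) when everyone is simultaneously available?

0

Wiremu in UTC: 09:00-09:30, 10:00-11:00, 13:30-14:30 (subtract 7h to convert from UTC+7).
Wei in UTC: 09:00-09:30, 14:00-16:00 (add 5h to convert from UTC-5).
Jonas in UTC: 10:00-11:30, 12:00-13:30, 15:30-16:30 (add 5h to convert from UTC-5).
Divya in UTC: 11:00-12:30, 14:00-16:30 (subtract 7h to convert from UTC+7).
Zara in UTC: 09:30-10:00, 11:00-11:30, 12:00-12:30, 13:30-17:00 (subtract 7h to convert from UTC+7).
Mateo in UTC: 09:00-09:30, 10:00-14:00 (subtract 7h to convert from UTC+7).
Wiremu ∩ Wei: 09:00-09:30, 14:00-14:30.
Wiremu ∩ Wei ∩ Jonas: ∅.
Wiremu ∩ Wei ∩ Jonas ∩ Divya: ∅.
Wiremu ∩ Wei ∩ Jonas ∩ Divya ∩ Zara: ∅.
Wiremu ∩ Wei ∩ Jonas ∩ Divya ∩ Zara ∩ Mateo: ∅.
There is no time when everyone is free.
There is no common window, so the total is 0 minutes.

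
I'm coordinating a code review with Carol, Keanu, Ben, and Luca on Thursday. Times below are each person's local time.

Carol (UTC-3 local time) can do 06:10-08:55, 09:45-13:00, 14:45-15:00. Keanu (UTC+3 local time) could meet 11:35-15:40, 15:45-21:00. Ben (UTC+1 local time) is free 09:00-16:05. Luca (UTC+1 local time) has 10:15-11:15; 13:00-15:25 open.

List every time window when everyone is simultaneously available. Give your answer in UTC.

Carol in UTC: 09:10-11:55, 12:45-16:00, 17:45-18:00 (add 3h to convert from UTC-3).
Keanu in UTC: 08:35-12:40, 12:45-18:00 (subtract 3h to convert from UTC+3).
Ben in UTC: 08:00-15:05 (subtract 1h to convert from UTC+1).
Luca in UTC: 09:15-10:15, 12:00-14:25 (subtract 1h to convert from UTC+1).
Carol ∩ Keanu: 09:10-11:55, 12:45-16:00, 17:45-18:00.
Carol ∩ Keanu ∩ Ben: 09:10-11:55, 12:45-15:05.
Carol ∩ Keanu ∩ Ben ∩ Luca: 09:15-10:15, 12:45-14:25.

09:15-10:15, 12:45-14:25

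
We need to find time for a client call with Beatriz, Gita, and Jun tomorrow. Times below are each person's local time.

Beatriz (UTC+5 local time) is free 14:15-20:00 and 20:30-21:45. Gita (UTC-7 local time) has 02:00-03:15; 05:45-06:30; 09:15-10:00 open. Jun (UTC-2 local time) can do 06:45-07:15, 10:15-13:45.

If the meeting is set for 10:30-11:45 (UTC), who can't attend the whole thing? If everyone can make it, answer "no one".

Gita, Jun

Beatriz in UTC: 09:15-15:00, 15:30-16:45 (subtract 5h to convert from UTC+5).
Gita in UTC: 09:00-10:15, 12:45-13:30, 16:15-17:00 (add 7h to convert from UTC-7).
Jun in UTC: 08:45-09:15, 12:15-15:45 (add 2h to convert from UTC-2).
Beatriz: free for 10:30-11:45. Gita: not fully free for 10:30-11:45. Jun: not fully free for 10:30-11:45.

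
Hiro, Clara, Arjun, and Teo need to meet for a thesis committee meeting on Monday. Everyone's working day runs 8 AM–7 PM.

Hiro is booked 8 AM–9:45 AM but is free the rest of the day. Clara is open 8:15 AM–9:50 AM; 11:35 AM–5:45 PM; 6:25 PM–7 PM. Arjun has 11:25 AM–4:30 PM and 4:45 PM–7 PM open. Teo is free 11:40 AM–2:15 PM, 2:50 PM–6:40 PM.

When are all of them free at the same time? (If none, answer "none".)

11:40-14:15, 14:50-16:30, 16:45-17:45, 18:25-18:40

Hiro free: 09:45-19:00 (invert busy blocks within the working day).
Clara free: 08:15-09:50, 11:35-17:45, 18:25-19:00.
Arjun free: 11:25-16:30, 16:45-19:00.
Teo free: 11:40-14:15, 14:50-18:40.
Hiro ∩ Clara: 09:45-09:50, 11:35-17:45, 18:25-19:00.
Hiro ∩ Clara ∩ Arjun: 11:35-16:30, 16:45-17:45, 18:25-19:00.
Hiro ∩ Clara ∩ Arjun ∩ Teo: 11:40-14:15, 14:50-16:30, 16:45-17:45, 18:25-18:40.
Those are the intersection windows.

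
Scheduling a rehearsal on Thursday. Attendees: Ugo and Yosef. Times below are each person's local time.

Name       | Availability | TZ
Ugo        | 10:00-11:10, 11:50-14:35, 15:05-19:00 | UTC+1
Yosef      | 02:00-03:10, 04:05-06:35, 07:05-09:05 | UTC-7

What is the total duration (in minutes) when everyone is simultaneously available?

Ugo in UTC: 09:00-10:10, 10:50-13:35, 14:05-18:00 (subtract 1h to convert from UTC+1).
Yosef in UTC: 09:00-10:10, 11:05-13:35, 14:05-16:05 (add 7h to convert from UTC-7).
Ugo ∩ Yosef: 09:00-10:10, 11:05-13:35, 14:05-16:05.
Summing the common windows: 70 + 150 + 120 = 340 minutes.

340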